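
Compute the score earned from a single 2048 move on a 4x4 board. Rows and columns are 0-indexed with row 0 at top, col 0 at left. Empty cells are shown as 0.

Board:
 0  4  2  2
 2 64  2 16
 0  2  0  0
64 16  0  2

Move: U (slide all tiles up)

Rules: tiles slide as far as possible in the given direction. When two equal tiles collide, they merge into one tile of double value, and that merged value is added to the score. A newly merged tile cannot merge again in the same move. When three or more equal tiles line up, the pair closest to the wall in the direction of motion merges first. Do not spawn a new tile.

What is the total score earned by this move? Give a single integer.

Slide up:
col 0: [0, 2, 0, 64] -> [2, 64, 0, 0]  score +0 (running 0)
col 1: [4, 64, 2, 16] -> [4, 64, 2, 16]  score +0 (running 0)
col 2: [2, 2, 0, 0] -> [4, 0, 0, 0]  score +4 (running 4)
col 3: [2, 16, 0, 2] -> [2, 16, 2, 0]  score +0 (running 4)
Board after move:
 2  4  4  2
64 64  0 16
 0  2  0  2
 0 16  0  0

Answer: 4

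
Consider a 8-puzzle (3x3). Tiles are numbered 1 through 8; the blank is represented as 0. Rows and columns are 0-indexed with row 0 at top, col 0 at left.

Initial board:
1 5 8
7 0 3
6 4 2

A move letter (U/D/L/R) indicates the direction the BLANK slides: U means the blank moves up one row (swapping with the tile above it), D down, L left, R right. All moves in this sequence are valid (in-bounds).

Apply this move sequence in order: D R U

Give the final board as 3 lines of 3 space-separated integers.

Answer: 1 5 8
7 4 0
6 2 3

Derivation:
After move 1 (D):
1 5 8
7 4 3
6 0 2

After move 2 (R):
1 5 8
7 4 3
6 2 0

After move 3 (U):
1 5 8
7 4 0
6 2 3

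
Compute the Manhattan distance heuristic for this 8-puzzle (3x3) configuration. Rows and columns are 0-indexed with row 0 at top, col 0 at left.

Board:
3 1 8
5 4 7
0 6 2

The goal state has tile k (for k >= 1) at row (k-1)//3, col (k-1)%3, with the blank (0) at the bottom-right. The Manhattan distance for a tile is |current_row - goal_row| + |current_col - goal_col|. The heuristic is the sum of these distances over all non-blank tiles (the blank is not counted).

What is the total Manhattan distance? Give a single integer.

Tile 3: (0,0)->(0,2) = 2
Tile 1: (0,1)->(0,0) = 1
Tile 8: (0,2)->(2,1) = 3
Tile 5: (1,0)->(1,1) = 1
Tile 4: (1,1)->(1,0) = 1
Tile 7: (1,2)->(2,0) = 3
Tile 6: (2,1)->(1,2) = 2
Tile 2: (2,2)->(0,1) = 3
Sum: 2 + 1 + 3 + 1 + 1 + 3 + 2 + 3 = 16

Answer: 16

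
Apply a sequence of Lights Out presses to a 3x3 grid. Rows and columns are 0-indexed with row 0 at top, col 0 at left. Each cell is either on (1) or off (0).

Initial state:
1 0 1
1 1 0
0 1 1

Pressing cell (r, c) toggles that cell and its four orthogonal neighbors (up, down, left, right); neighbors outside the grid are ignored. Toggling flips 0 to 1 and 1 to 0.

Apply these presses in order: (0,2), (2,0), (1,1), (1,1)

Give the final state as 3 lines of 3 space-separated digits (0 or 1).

After press 1 at (0,2):
1 1 0
1 1 1
0 1 1

After press 2 at (2,0):
1 1 0
0 1 1
1 0 1

After press 3 at (1,1):
1 0 0
1 0 0
1 1 1

After press 4 at (1,1):
1 1 0
0 1 1
1 0 1

Answer: 1 1 0
0 1 1
1 0 1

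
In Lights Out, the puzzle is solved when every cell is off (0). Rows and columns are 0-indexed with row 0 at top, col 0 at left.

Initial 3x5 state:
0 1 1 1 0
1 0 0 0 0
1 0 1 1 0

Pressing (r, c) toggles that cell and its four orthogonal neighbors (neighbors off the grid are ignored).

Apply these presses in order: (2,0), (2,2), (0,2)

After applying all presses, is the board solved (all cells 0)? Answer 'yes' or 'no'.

After press 1 at (2,0):
0 1 1 1 0
0 0 0 0 0
0 1 1 1 0

After press 2 at (2,2):
0 1 1 1 0
0 0 1 0 0
0 0 0 0 0

After press 3 at (0,2):
0 0 0 0 0
0 0 0 0 0
0 0 0 0 0

Lights still on: 0

Answer: yes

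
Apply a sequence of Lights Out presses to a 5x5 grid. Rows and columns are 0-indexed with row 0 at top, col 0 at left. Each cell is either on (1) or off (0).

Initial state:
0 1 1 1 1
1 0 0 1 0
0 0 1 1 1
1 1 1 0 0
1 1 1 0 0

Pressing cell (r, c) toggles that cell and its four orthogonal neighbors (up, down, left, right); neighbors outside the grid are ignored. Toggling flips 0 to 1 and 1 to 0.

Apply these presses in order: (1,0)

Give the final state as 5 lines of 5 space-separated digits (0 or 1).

After press 1 at (1,0):
1 1 1 1 1
0 1 0 1 0
1 0 1 1 1
1 1 1 0 0
1 1 1 0 0

Answer: 1 1 1 1 1
0 1 0 1 0
1 0 1 1 1
1 1 1 0 0
1 1 1 0 0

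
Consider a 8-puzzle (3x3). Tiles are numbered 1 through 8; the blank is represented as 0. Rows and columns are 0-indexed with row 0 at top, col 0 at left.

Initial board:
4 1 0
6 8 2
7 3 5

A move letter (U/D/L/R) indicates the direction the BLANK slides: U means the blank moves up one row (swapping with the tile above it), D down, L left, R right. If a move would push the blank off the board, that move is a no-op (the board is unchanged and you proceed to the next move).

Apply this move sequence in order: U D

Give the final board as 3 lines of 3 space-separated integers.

Answer: 4 1 2
6 8 0
7 3 5

Derivation:
After move 1 (U):
4 1 0
6 8 2
7 3 5

After move 2 (D):
4 1 2
6 8 0
7 3 5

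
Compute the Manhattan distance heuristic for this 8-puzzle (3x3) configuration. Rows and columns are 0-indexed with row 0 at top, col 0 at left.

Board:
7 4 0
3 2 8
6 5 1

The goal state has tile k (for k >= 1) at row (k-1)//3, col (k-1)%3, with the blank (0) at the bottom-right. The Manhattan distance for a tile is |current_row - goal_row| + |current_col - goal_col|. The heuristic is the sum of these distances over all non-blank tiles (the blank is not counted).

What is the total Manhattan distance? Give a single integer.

Answer: 18

Derivation:
Tile 7: at (0,0), goal (2,0), distance |0-2|+|0-0| = 2
Tile 4: at (0,1), goal (1,0), distance |0-1|+|1-0| = 2
Tile 3: at (1,0), goal (0,2), distance |1-0|+|0-2| = 3
Tile 2: at (1,1), goal (0,1), distance |1-0|+|1-1| = 1
Tile 8: at (1,2), goal (2,1), distance |1-2|+|2-1| = 2
Tile 6: at (2,0), goal (1,2), distance |2-1|+|0-2| = 3
Tile 5: at (2,1), goal (1,1), distance |2-1|+|1-1| = 1
Tile 1: at (2,2), goal (0,0), distance |2-0|+|2-0| = 4
Sum: 2 + 2 + 3 + 1 + 2 + 3 + 1 + 4 = 18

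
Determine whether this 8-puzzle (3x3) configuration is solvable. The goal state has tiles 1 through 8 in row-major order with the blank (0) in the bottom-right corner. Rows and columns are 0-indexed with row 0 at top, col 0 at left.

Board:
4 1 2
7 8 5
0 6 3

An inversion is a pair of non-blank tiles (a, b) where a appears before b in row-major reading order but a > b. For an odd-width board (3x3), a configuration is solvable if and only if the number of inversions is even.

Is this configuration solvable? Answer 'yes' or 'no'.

Inversions (pairs i<j in row-major order where tile[i] > tile[j] > 0): 11
11 is odd, so the puzzle is not solvable.

Answer: no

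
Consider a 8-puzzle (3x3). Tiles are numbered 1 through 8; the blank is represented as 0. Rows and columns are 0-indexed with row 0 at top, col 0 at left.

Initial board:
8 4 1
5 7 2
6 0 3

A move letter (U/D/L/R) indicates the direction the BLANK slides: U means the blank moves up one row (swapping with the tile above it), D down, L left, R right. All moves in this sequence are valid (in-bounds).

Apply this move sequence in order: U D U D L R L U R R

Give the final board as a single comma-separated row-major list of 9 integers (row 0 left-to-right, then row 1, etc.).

Answer: 8, 4, 1, 7, 2, 0, 5, 6, 3

Derivation:
After move 1 (U):
8 4 1
5 0 2
6 7 3

After move 2 (D):
8 4 1
5 7 2
6 0 3

After move 3 (U):
8 4 1
5 0 2
6 7 3

After move 4 (D):
8 4 1
5 7 2
6 0 3

After move 5 (L):
8 4 1
5 7 2
0 6 3

After move 6 (R):
8 4 1
5 7 2
6 0 3

After move 7 (L):
8 4 1
5 7 2
0 6 3

After move 8 (U):
8 4 1
0 7 2
5 6 3

After move 9 (R):
8 4 1
7 0 2
5 6 3

After move 10 (R):
8 4 1
7 2 0
5 6 3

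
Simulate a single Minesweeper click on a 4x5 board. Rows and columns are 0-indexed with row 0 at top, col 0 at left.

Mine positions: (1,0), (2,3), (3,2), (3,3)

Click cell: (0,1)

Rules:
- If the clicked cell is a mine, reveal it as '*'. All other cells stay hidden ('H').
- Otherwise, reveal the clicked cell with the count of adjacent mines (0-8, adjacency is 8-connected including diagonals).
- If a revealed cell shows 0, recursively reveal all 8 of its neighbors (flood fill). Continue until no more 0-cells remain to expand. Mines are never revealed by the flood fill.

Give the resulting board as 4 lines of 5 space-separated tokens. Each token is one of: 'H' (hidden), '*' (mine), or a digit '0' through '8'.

H 1 H H H
H H H H H
H H H H H
H H H H H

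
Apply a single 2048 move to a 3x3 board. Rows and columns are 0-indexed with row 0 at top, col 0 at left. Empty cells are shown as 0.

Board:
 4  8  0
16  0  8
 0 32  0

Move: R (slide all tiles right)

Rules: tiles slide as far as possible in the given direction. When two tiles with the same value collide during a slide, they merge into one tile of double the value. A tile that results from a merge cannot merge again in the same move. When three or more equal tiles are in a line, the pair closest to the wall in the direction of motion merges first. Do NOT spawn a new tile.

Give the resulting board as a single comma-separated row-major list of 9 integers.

Answer: 0, 4, 8, 0, 16, 8, 0, 0, 32

Derivation:
Slide right:
row 0: [4, 8, 0] -> [0, 4, 8]
row 1: [16, 0, 8] -> [0, 16, 8]
row 2: [0, 32, 0] -> [0, 0, 32]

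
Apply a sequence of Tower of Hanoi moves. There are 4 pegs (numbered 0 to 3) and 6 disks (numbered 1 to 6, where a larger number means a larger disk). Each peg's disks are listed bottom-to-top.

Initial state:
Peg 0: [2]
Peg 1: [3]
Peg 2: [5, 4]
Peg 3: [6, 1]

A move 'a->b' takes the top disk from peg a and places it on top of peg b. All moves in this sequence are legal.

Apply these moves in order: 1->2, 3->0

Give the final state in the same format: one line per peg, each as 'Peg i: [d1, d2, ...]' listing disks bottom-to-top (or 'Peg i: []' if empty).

Answer: Peg 0: [2, 1]
Peg 1: []
Peg 2: [5, 4, 3]
Peg 3: [6]

Derivation:
After move 1 (1->2):
Peg 0: [2]
Peg 1: []
Peg 2: [5, 4, 3]
Peg 3: [6, 1]

After move 2 (3->0):
Peg 0: [2, 1]
Peg 1: []
Peg 2: [5, 4, 3]
Peg 3: [6]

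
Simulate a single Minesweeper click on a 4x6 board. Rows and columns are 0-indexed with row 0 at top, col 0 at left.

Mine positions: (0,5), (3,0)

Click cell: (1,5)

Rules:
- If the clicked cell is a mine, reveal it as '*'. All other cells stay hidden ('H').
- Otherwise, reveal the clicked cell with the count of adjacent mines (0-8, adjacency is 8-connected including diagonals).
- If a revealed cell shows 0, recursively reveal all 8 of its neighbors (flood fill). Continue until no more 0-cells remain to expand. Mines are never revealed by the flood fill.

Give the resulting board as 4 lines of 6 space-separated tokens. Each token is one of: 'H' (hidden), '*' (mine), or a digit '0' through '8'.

H H H H H H
H H H H H 1
H H H H H H
H H H H H H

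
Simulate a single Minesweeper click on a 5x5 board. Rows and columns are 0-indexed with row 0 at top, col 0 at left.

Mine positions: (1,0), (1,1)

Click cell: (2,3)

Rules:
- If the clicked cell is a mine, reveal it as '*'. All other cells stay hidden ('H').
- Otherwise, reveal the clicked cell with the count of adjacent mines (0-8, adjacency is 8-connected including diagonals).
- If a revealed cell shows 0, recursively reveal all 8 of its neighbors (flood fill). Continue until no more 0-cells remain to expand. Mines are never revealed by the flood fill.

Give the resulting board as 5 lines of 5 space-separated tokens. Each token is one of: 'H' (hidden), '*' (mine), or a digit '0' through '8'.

H H 1 0 0
H H 1 0 0
2 2 1 0 0
0 0 0 0 0
0 0 0 0 0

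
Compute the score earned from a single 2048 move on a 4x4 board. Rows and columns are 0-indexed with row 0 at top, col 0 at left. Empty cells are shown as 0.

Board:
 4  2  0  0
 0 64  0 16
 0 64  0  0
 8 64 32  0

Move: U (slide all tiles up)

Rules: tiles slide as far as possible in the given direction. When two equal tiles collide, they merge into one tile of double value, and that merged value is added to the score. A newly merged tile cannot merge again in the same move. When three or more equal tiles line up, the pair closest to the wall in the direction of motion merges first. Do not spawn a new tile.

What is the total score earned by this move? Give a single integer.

Answer: 128

Derivation:
Slide up:
col 0: [4, 0, 0, 8] -> [4, 8, 0, 0]  score +0 (running 0)
col 1: [2, 64, 64, 64] -> [2, 128, 64, 0]  score +128 (running 128)
col 2: [0, 0, 0, 32] -> [32, 0, 0, 0]  score +0 (running 128)
col 3: [0, 16, 0, 0] -> [16, 0, 0, 0]  score +0 (running 128)
Board after move:
  4   2  32  16
  8 128   0   0
  0  64   0   0
  0   0   0   0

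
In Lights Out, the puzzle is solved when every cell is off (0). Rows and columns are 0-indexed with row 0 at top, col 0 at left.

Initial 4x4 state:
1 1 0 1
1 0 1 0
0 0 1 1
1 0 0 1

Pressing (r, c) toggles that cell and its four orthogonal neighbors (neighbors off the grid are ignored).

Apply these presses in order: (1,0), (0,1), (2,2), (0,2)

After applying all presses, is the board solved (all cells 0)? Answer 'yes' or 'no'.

Answer: no

Derivation:
After press 1 at (1,0):
0 1 0 1
0 1 1 0
1 0 1 1
1 0 0 1

After press 2 at (0,1):
1 0 1 1
0 0 1 0
1 0 1 1
1 0 0 1

After press 3 at (2,2):
1 0 1 1
0 0 0 0
1 1 0 0
1 0 1 1

After press 4 at (0,2):
1 1 0 0
0 0 1 0
1 1 0 0
1 0 1 1

Lights still on: 8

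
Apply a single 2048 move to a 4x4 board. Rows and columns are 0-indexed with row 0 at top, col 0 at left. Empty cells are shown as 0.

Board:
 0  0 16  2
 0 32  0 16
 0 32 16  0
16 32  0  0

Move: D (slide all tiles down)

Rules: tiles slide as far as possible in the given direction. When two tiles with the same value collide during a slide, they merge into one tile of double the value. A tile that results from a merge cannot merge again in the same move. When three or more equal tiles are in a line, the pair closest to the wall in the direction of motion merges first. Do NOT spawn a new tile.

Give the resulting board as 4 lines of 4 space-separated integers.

Answer:  0  0  0  0
 0  0  0  0
 0 32  0  2
16 64 32 16

Derivation:
Slide down:
col 0: [0, 0, 0, 16] -> [0, 0, 0, 16]
col 1: [0, 32, 32, 32] -> [0, 0, 32, 64]
col 2: [16, 0, 16, 0] -> [0, 0, 0, 32]
col 3: [2, 16, 0, 0] -> [0, 0, 2, 16]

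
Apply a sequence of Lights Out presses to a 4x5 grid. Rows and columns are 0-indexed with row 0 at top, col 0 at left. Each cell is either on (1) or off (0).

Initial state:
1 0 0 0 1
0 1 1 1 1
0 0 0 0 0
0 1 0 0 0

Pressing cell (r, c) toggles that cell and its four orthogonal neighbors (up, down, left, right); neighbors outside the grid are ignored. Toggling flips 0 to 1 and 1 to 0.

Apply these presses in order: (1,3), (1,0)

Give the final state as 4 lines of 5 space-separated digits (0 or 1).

After press 1 at (1,3):
1 0 0 1 1
0 1 0 0 0
0 0 0 1 0
0 1 0 0 0

After press 2 at (1,0):
0 0 0 1 1
1 0 0 0 0
1 0 0 1 0
0 1 0 0 0

Answer: 0 0 0 1 1
1 0 0 0 0
1 0 0 1 0
0 1 0 0 0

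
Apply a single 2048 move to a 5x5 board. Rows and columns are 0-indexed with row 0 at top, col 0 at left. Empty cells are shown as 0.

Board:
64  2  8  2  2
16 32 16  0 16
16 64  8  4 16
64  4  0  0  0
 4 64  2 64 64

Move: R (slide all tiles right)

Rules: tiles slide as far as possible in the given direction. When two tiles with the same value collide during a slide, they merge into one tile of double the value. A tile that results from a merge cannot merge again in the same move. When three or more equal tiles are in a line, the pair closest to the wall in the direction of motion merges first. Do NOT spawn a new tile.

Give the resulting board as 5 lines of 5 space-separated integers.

Answer:   0  64   2   8   4
  0   0  16  32  32
 16  64   8   4  16
  0   0   0  64   4
  0   4  64   2 128

Derivation:
Slide right:
row 0: [64, 2, 8, 2, 2] -> [0, 64, 2, 8, 4]
row 1: [16, 32, 16, 0, 16] -> [0, 0, 16, 32, 32]
row 2: [16, 64, 8, 4, 16] -> [16, 64, 8, 4, 16]
row 3: [64, 4, 0, 0, 0] -> [0, 0, 0, 64, 4]
row 4: [4, 64, 2, 64, 64] -> [0, 4, 64, 2, 128]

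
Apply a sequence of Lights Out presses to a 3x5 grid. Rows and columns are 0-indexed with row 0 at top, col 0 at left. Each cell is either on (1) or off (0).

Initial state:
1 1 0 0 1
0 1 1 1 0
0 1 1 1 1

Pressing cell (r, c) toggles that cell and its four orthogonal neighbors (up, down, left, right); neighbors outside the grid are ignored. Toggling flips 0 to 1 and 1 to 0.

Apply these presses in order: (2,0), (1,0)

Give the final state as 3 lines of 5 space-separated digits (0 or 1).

After press 1 at (2,0):
1 1 0 0 1
1 1 1 1 0
1 0 1 1 1

After press 2 at (1,0):
0 1 0 0 1
0 0 1 1 0
0 0 1 1 1

Answer: 0 1 0 0 1
0 0 1 1 0
0 0 1 1 1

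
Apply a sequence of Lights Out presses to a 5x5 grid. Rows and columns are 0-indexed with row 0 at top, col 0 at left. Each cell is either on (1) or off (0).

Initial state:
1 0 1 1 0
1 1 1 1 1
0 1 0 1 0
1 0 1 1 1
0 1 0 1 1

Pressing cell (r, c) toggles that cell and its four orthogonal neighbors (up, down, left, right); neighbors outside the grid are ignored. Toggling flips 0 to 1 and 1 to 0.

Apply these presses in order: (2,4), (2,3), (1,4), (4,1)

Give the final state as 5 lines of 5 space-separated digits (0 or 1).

Answer: 1 0 1 1 1
1 1 1 1 1
0 1 1 1 1
1 1 1 0 0
1 0 1 1 1

Derivation:
After press 1 at (2,4):
1 0 1 1 0
1 1 1 1 0
0 1 0 0 1
1 0 1 1 0
0 1 0 1 1

After press 2 at (2,3):
1 0 1 1 0
1 1 1 0 0
0 1 1 1 0
1 0 1 0 0
0 1 0 1 1

After press 3 at (1,4):
1 0 1 1 1
1 1 1 1 1
0 1 1 1 1
1 0 1 0 0
0 1 0 1 1

After press 4 at (4,1):
1 0 1 1 1
1 1 1 1 1
0 1 1 1 1
1 1 1 0 0
1 0 1 1 1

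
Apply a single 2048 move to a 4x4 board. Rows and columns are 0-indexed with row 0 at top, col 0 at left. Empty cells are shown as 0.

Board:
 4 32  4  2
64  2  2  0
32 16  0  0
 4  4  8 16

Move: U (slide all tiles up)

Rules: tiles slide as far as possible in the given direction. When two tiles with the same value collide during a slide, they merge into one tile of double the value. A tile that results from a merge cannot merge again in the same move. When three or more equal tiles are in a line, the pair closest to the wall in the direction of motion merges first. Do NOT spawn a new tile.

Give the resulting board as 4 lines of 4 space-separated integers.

Answer:  4 32  4  2
64  2  2 16
32 16  8  0
 4  4  0  0

Derivation:
Slide up:
col 0: [4, 64, 32, 4] -> [4, 64, 32, 4]
col 1: [32, 2, 16, 4] -> [32, 2, 16, 4]
col 2: [4, 2, 0, 8] -> [4, 2, 8, 0]
col 3: [2, 0, 0, 16] -> [2, 16, 0, 0]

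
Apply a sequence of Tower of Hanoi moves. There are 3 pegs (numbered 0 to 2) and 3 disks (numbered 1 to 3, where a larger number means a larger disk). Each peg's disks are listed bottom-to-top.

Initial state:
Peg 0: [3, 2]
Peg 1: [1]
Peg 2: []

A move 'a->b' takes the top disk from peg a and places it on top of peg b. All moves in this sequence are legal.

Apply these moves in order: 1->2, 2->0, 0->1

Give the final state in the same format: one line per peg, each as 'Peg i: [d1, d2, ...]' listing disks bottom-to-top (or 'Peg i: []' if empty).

After move 1 (1->2):
Peg 0: [3, 2]
Peg 1: []
Peg 2: [1]

After move 2 (2->0):
Peg 0: [3, 2, 1]
Peg 1: []
Peg 2: []

After move 3 (0->1):
Peg 0: [3, 2]
Peg 1: [1]
Peg 2: []

Answer: Peg 0: [3, 2]
Peg 1: [1]
Peg 2: []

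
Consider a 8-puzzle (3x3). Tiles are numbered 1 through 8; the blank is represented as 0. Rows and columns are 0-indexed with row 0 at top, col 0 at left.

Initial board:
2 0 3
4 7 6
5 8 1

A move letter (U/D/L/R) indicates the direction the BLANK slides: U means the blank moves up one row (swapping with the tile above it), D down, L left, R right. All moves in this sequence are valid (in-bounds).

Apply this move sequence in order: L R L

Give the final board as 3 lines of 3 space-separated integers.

After move 1 (L):
0 2 3
4 7 6
5 8 1

After move 2 (R):
2 0 3
4 7 6
5 8 1

After move 3 (L):
0 2 3
4 7 6
5 8 1

Answer: 0 2 3
4 7 6
5 8 1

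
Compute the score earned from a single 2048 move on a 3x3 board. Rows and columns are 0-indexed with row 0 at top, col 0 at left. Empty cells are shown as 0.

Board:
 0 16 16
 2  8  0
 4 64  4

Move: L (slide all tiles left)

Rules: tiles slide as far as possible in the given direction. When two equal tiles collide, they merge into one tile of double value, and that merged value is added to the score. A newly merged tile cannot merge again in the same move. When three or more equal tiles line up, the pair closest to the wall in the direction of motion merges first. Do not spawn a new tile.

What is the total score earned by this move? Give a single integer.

Slide left:
row 0: [0, 16, 16] -> [32, 0, 0]  score +32 (running 32)
row 1: [2, 8, 0] -> [2, 8, 0]  score +0 (running 32)
row 2: [4, 64, 4] -> [4, 64, 4]  score +0 (running 32)
Board after move:
32  0  0
 2  8  0
 4 64  4

Answer: 32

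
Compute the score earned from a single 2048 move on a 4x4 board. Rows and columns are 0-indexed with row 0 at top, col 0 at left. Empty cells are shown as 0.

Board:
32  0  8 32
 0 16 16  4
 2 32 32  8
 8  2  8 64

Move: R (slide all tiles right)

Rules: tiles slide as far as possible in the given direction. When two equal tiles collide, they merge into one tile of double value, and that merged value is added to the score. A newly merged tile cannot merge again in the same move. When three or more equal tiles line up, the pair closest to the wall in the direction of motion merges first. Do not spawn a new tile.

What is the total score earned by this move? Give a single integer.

Answer: 96

Derivation:
Slide right:
row 0: [32, 0, 8, 32] -> [0, 32, 8, 32]  score +0 (running 0)
row 1: [0, 16, 16, 4] -> [0, 0, 32, 4]  score +32 (running 32)
row 2: [2, 32, 32, 8] -> [0, 2, 64, 8]  score +64 (running 96)
row 3: [8, 2, 8, 64] -> [8, 2, 8, 64]  score +0 (running 96)
Board after move:
 0 32  8 32
 0  0 32  4
 0  2 64  8
 8  2  8 64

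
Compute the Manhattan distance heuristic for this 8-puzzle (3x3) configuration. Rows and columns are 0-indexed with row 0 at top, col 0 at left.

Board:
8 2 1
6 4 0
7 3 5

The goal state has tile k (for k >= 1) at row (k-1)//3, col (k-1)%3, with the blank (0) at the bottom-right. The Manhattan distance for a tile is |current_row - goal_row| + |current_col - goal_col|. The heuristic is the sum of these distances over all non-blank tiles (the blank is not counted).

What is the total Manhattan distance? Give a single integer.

Tile 8: at (0,0), goal (2,1), distance |0-2|+|0-1| = 3
Tile 2: at (0,1), goal (0,1), distance |0-0|+|1-1| = 0
Tile 1: at (0,2), goal (0,0), distance |0-0|+|2-0| = 2
Tile 6: at (1,0), goal (1,2), distance |1-1|+|0-2| = 2
Tile 4: at (1,1), goal (1,0), distance |1-1|+|1-0| = 1
Tile 7: at (2,0), goal (2,0), distance |2-2|+|0-0| = 0
Tile 3: at (2,1), goal (0,2), distance |2-0|+|1-2| = 3
Tile 5: at (2,2), goal (1,1), distance |2-1|+|2-1| = 2
Sum: 3 + 0 + 2 + 2 + 1 + 0 + 3 + 2 = 13

Answer: 13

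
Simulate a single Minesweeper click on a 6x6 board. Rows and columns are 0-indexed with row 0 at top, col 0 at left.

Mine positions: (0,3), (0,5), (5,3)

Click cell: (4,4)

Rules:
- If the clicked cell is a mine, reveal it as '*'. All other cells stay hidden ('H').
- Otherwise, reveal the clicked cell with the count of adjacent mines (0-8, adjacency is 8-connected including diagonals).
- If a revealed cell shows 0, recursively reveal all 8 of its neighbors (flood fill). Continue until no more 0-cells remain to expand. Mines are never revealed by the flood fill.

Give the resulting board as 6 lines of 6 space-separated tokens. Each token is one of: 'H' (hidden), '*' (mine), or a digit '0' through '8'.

H H H H H H
H H H H H H
H H H H H H
H H H H H H
H H H H 1 H
H H H H H H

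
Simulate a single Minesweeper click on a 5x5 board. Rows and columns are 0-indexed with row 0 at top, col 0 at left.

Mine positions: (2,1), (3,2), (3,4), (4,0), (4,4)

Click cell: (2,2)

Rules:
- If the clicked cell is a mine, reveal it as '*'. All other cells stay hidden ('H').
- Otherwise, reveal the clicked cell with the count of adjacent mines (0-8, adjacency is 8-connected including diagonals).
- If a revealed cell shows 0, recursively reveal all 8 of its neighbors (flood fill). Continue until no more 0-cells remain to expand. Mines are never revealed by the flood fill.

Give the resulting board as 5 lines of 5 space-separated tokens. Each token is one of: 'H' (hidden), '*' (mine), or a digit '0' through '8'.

H H H H H
H H H H H
H H 2 H H
H H H H H
H H H H H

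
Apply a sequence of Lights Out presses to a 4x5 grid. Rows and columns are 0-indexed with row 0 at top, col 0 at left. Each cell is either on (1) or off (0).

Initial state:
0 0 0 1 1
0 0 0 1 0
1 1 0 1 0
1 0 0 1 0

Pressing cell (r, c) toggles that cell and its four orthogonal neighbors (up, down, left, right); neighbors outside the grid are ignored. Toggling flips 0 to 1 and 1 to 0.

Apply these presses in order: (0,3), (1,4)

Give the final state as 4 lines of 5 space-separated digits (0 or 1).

Answer: 0 0 1 0 1
0 0 0 1 1
1 1 0 1 1
1 0 0 1 0

Derivation:
After press 1 at (0,3):
0 0 1 0 0
0 0 0 0 0
1 1 0 1 0
1 0 0 1 0

After press 2 at (1,4):
0 0 1 0 1
0 0 0 1 1
1 1 0 1 1
1 0 0 1 0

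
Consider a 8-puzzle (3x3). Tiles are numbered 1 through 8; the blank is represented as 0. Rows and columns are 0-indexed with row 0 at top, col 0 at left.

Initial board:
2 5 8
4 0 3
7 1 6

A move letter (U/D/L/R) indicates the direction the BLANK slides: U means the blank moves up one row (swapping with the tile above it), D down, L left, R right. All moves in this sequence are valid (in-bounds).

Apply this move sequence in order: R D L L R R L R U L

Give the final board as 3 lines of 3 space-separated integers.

After move 1 (R):
2 5 8
4 3 0
7 1 6

After move 2 (D):
2 5 8
4 3 6
7 1 0

After move 3 (L):
2 5 8
4 3 6
7 0 1

After move 4 (L):
2 5 8
4 3 6
0 7 1

After move 5 (R):
2 5 8
4 3 6
7 0 1

After move 6 (R):
2 5 8
4 3 6
7 1 0

After move 7 (L):
2 5 8
4 3 6
7 0 1

After move 8 (R):
2 5 8
4 3 6
7 1 0

After move 9 (U):
2 5 8
4 3 0
7 1 6

After move 10 (L):
2 5 8
4 0 3
7 1 6

Answer: 2 5 8
4 0 3
7 1 6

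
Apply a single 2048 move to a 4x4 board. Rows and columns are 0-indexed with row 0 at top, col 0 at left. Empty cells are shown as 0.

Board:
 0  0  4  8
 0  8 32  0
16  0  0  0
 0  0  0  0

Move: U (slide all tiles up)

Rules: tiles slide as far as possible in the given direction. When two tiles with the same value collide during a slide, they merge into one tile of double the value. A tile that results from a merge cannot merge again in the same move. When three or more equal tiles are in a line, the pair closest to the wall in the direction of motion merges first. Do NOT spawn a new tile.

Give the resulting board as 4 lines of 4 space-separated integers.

Answer: 16  8  4  8
 0  0 32  0
 0  0  0  0
 0  0  0  0

Derivation:
Slide up:
col 0: [0, 0, 16, 0] -> [16, 0, 0, 0]
col 1: [0, 8, 0, 0] -> [8, 0, 0, 0]
col 2: [4, 32, 0, 0] -> [4, 32, 0, 0]
col 3: [8, 0, 0, 0] -> [8, 0, 0, 0]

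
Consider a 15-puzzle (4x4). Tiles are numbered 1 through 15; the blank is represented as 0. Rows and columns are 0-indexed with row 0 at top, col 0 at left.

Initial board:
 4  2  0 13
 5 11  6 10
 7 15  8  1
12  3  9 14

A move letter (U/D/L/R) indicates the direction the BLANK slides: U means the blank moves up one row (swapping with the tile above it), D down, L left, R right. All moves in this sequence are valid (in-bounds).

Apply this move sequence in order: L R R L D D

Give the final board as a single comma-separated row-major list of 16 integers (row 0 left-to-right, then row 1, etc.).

After move 1 (L):
 4  0  2 13
 5 11  6 10
 7 15  8  1
12  3  9 14

After move 2 (R):
 4  2  0 13
 5 11  6 10
 7 15  8  1
12  3  9 14

After move 3 (R):
 4  2 13  0
 5 11  6 10
 7 15  8  1
12  3  9 14

After move 4 (L):
 4  2  0 13
 5 11  6 10
 7 15  8  1
12  3  9 14

After move 5 (D):
 4  2  6 13
 5 11  0 10
 7 15  8  1
12  3  9 14

After move 6 (D):
 4  2  6 13
 5 11  8 10
 7 15  0  1
12  3  9 14

Answer: 4, 2, 6, 13, 5, 11, 8, 10, 7, 15, 0, 1, 12, 3, 9, 14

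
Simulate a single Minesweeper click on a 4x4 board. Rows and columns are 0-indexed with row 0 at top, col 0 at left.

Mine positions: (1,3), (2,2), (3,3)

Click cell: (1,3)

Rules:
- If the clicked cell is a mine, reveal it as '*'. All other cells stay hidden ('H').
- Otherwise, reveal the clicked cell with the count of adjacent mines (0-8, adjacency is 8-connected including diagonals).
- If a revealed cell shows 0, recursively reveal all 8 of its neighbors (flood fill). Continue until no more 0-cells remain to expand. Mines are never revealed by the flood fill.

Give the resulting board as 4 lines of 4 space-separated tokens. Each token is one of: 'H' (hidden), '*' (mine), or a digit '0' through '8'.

H H H H
H H H *
H H H H
H H H H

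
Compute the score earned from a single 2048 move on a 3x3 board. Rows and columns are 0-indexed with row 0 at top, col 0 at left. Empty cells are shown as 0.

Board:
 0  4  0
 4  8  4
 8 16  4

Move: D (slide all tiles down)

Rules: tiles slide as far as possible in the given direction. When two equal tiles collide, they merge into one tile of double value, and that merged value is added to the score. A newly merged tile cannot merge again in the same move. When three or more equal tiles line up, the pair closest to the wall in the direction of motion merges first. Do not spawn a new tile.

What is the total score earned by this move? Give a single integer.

Slide down:
col 0: [0, 4, 8] -> [0, 4, 8]  score +0 (running 0)
col 1: [4, 8, 16] -> [4, 8, 16]  score +0 (running 0)
col 2: [0, 4, 4] -> [0, 0, 8]  score +8 (running 8)
Board after move:
 0  4  0
 4  8  0
 8 16  8

Answer: 8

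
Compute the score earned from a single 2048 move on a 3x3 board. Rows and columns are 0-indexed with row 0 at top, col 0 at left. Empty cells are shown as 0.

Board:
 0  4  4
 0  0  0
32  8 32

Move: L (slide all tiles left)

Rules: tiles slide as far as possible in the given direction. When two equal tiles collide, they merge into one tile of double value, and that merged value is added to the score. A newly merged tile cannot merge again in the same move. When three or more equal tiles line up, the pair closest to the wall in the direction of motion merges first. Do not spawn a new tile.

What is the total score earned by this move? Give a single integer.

Slide left:
row 0: [0, 4, 4] -> [8, 0, 0]  score +8 (running 8)
row 1: [0, 0, 0] -> [0, 0, 0]  score +0 (running 8)
row 2: [32, 8, 32] -> [32, 8, 32]  score +0 (running 8)
Board after move:
 8  0  0
 0  0  0
32  8 32

Answer: 8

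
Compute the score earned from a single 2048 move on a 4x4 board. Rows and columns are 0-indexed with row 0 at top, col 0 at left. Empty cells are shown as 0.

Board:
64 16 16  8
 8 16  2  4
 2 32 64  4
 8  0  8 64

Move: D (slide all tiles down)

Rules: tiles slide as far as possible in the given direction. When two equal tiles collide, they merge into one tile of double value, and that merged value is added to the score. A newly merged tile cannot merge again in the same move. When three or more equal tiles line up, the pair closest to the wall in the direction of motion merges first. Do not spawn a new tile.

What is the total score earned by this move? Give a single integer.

Slide down:
col 0: [64, 8, 2, 8] -> [64, 8, 2, 8]  score +0 (running 0)
col 1: [16, 16, 32, 0] -> [0, 0, 32, 32]  score +32 (running 32)
col 2: [16, 2, 64, 8] -> [16, 2, 64, 8]  score +0 (running 32)
col 3: [8, 4, 4, 64] -> [0, 8, 8, 64]  score +8 (running 40)
Board after move:
64  0 16  0
 8  0  2  8
 2 32 64  8
 8 32  8 64

Answer: 40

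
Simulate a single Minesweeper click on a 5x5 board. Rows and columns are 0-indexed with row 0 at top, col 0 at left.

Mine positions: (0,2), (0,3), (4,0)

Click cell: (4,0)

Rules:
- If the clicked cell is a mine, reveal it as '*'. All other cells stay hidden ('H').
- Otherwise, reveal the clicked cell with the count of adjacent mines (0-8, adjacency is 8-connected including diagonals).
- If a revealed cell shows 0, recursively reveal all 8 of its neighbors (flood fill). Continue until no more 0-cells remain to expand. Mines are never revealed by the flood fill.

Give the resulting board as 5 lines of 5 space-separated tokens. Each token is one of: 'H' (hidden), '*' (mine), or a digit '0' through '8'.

H H H H H
H H H H H
H H H H H
H H H H H
* H H H H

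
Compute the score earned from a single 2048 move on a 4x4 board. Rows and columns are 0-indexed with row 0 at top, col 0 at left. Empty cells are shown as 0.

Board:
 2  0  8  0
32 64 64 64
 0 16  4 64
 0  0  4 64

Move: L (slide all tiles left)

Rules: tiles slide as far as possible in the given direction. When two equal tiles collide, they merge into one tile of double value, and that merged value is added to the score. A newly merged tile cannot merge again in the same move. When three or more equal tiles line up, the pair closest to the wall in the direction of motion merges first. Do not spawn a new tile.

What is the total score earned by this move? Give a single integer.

Answer: 128

Derivation:
Slide left:
row 0: [2, 0, 8, 0] -> [2, 8, 0, 0]  score +0 (running 0)
row 1: [32, 64, 64, 64] -> [32, 128, 64, 0]  score +128 (running 128)
row 2: [0, 16, 4, 64] -> [16, 4, 64, 0]  score +0 (running 128)
row 3: [0, 0, 4, 64] -> [4, 64, 0, 0]  score +0 (running 128)
Board after move:
  2   8   0   0
 32 128  64   0
 16   4  64   0
  4  64   0   0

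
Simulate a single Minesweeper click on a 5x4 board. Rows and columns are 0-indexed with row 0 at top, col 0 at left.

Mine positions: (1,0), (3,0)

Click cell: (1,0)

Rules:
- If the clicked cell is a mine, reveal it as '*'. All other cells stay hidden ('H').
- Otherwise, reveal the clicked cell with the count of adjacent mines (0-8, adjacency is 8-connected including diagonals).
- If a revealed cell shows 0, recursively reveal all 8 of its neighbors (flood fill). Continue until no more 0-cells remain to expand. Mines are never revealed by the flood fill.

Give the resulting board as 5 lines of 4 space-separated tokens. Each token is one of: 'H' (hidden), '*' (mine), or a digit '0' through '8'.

H H H H
* H H H
H H H H
H H H H
H H H H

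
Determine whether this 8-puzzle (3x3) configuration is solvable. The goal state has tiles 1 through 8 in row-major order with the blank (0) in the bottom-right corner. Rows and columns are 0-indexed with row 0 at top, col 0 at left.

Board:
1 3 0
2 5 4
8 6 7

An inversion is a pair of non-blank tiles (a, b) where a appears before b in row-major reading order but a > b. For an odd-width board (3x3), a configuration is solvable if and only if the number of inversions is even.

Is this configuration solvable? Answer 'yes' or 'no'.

Answer: yes

Derivation:
Inversions (pairs i<j in row-major order where tile[i] > tile[j] > 0): 4
4 is even, so the puzzle is solvable.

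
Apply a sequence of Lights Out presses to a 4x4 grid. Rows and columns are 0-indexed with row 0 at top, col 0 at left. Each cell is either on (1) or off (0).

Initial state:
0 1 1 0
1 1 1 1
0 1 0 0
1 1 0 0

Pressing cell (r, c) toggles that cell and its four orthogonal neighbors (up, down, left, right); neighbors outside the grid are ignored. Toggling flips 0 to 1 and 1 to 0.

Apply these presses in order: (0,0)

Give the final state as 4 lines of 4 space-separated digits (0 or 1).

Answer: 1 0 1 0
0 1 1 1
0 1 0 0
1 1 0 0

Derivation:
After press 1 at (0,0):
1 0 1 0
0 1 1 1
0 1 0 0
1 1 0 0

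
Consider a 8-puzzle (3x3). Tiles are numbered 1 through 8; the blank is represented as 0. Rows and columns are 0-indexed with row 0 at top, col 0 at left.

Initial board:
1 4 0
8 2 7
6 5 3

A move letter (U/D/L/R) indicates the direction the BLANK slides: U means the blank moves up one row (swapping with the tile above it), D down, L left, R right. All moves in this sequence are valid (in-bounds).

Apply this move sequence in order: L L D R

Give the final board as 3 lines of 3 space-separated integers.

Answer: 8 1 4
2 0 7
6 5 3

Derivation:
After move 1 (L):
1 0 4
8 2 7
6 5 3

After move 2 (L):
0 1 4
8 2 7
6 5 3

After move 3 (D):
8 1 4
0 2 7
6 5 3

After move 4 (R):
8 1 4
2 0 7
6 5 3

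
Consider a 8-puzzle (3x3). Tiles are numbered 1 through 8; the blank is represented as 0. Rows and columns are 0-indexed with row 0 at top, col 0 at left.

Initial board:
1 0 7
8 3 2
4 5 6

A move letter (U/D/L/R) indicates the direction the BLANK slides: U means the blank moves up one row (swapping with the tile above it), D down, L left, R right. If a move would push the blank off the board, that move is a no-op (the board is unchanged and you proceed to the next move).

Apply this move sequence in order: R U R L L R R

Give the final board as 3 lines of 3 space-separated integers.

After move 1 (R):
1 7 0
8 3 2
4 5 6

After move 2 (U):
1 7 0
8 3 2
4 5 6

After move 3 (R):
1 7 0
8 3 2
4 5 6

After move 4 (L):
1 0 7
8 3 2
4 5 6

After move 5 (L):
0 1 7
8 3 2
4 5 6

After move 6 (R):
1 0 7
8 3 2
4 5 6

After move 7 (R):
1 7 0
8 3 2
4 5 6

Answer: 1 7 0
8 3 2
4 5 6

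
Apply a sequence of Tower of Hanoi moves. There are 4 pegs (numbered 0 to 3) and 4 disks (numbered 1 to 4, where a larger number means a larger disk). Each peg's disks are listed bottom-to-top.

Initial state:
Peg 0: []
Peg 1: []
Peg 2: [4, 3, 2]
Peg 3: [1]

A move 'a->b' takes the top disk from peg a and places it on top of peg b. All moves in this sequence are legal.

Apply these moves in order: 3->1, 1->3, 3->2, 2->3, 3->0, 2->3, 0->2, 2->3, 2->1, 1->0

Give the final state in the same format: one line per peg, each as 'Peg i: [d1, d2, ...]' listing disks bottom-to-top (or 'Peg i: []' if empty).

Answer: Peg 0: [3]
Peg 1: []
Peg 2: [4]
Peg 3: [2, 1]

Derivation:
After move 1 (3->1):
Peg 0: []
Peg 1: [1]
Peg 2: [4, 3, 2]
Peg 3: []

After move 2 (1->3):
Peg 0: []
Peg 1: []
Peg 2: [4, 3, 2]
Peg 3: [1]

After move 3 (3->2):
Peg 0: []
Peg 1: []
Peg 2: [4, 3, 2, 1]
Peg 3: []

After move 4 (2->3):
Peg 0: []
Peg 1: []
Peg 2: [4, 3, 2]
Peg 3: [1]

After move 5 (3->0):
Peg 0: [1]
Peg 1: []
Peg 2: [4, 3, 2]
Peg 3: []

After move 6 (2->3):
Peg 0: [1]
Peg 1: []
Peg 2: [4, 3]
Peg 3: [2]

After move 7 (0->2):
Peg 0: []
Peg 1: []
Peg 2: [4, 3, 1]
Peg 3: [2]

After move 8 (2->3):
Peg 0: []
Peg 1: []
Peg 2: [4, 3]
Peg 3: [2, 1]

After move 9 (2->1):
Peg 0: []
Peg 1: [3]
Peg 2: [4]
Peg 3: [2, 1]

After move 10 (1->0):
Peg 0: [3]
Peg 1: []
Peg 2: [4]
Peg 3: [2, 1]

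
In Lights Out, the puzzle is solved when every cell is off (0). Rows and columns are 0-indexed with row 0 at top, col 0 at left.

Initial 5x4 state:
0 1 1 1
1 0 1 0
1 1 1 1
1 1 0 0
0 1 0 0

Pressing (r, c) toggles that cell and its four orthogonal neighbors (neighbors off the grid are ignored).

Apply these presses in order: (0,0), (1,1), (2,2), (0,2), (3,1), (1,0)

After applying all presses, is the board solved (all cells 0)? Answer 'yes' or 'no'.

After press 1 at (0,0):
1 0 1 1
0 0 1 0
1 1 1 1
1 1 0 0
0 1 0 0

After press 2 at (1,1):
1 1 1 1
1 1 0 0
1 0 1 1
1 1 0 0
0 1 0 0

After press 3 at (2,2):
1 1 1 1
1 1 1 0
1 1 0 0
1 1 1 0
0 1 0 0

After press 4 at (0,2):
1 0 0 0
1 1 0 0
1 1 0 0
1 1 1 0
0 1 0 0

After press 5 at (3,1):
1 0 0 0
1 1 0 0
1 0 0 0
0 0 0 0
0 0 0 0

After press 6 at (1,0):
0 0 0 0
0 0 0 0
0 0 0 0
0 0 0 0
0 0 0 0

Lights still on: 0

Answer: yes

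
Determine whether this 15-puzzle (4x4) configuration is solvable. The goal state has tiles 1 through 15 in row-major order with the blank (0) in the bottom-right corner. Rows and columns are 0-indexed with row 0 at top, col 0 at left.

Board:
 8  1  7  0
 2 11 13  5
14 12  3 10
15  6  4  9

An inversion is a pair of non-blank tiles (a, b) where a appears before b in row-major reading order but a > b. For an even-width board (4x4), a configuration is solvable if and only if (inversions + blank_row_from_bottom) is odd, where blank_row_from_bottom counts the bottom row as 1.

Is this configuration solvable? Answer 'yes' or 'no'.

Inversions: 45
Blank is in row 0 (0-indexed from top), which is row 4 counting from the bottom (bottom = 1).
45 + 4 = 49, which is odd, so the puzzle is solvable.

Answer: yes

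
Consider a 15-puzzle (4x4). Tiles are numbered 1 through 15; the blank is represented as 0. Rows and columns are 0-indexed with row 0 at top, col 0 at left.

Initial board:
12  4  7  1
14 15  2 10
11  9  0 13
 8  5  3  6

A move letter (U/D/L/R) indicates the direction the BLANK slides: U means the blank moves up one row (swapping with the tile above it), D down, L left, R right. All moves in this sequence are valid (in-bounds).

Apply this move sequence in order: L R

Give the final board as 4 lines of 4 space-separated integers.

After move 1 (L):
12  4  7  1
14 15  2 10
11  0  9 13
 8  5  3  6

After move 2 (R):
12  4  7  1
14 15  2 10
11  9  0 13
 8  5  3  6

Answer: 12  4  7  1
14 15  2 10
11  9  0 13
 8  5  3  6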